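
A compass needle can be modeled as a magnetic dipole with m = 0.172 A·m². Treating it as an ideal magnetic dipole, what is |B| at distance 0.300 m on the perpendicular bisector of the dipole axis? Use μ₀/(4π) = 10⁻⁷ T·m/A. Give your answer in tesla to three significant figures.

B ≈ 6.37×10⁻⁷ T

In the equatorial plane B = (μ₀/4π)·m/r³ (half the axial value).
B = (10⁻⁷)·(0.172) / (0.300)³ = 6.370×10⁻⁷ T.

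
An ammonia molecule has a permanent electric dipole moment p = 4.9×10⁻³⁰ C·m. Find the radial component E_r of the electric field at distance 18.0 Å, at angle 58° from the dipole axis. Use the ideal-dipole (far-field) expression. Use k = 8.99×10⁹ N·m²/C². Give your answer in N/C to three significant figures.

For a dipole, E_r = (2kp cosθ)/r³.
kp/r³ = (8.99×10⁹)(4.90×10⁻³⁰)/(1.80×10⁻⁹)³ = 7.553×10⁶ N/C.
E_r = 2·7.553×10⁶·cos58° = 8.005×10⁶ N/C.

E_r ≈ 8.01×10⁶ N/C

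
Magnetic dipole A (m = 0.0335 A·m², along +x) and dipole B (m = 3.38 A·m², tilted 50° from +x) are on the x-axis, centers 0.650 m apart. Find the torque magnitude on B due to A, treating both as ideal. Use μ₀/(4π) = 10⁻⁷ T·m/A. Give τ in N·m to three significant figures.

τ ≈ 6.32×10⁻⁸ N·m

Dipole B is on the axis of dipole A, so B₁ there is axial: B₁ = (μ₀/4π)·2m₁/r³ along +x.
B₁ = 2(10⁻⁷)(0.0335)/(0.650)³ = 2.440×10⁻⁸ T.
τ = m₂ B₁ sinθ.
τ = (3.38)(2.440×10⁻⁸)·sin50° = 6.317×10⁻⁸ N·m.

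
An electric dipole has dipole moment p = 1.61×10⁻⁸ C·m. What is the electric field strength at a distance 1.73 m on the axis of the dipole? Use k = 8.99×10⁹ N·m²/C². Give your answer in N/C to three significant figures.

On the dipole axis E = 2kp/r³.
E = 2·(8.99×10⁹)(1.61×10⁻⁸) / (1.73)³ = 55.91 N/C.

E ≈ 55.9 N/C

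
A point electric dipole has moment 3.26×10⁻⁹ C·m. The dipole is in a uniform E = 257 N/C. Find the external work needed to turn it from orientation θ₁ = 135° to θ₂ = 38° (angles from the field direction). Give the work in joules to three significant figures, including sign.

W ≈ -1.25×10⁻⁶ J

W_ext = ΔU = U(θ₂) − U(θ₁) = −pE cosθ₂ − (−pE cosθ₁) = pE(cosθ₁ − cosθ₂).
W = (3.26×10⁻⁹)(257)·(cos135° − cos38°) = (8.378×10⁻⁷)·(-1.4951) = -1.253×10⁻⁶ J.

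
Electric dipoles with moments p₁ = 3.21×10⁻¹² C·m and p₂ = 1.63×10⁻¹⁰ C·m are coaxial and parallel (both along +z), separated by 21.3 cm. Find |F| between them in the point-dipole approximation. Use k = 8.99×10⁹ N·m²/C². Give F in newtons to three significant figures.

F ≈ 1.37×10⁻⁸ N

On-axis field of dipole 1 at distance r: E = 2kp₁/r³. Force on dipole 2 is F = p₂·dE/dr (gradient along axis).
dE/dr = −6kp₁/r⁴, so |F| = 6kp₁p₂/r⁴ (attractive for aligned moments).
F = 6(8.99×10⁹)(3.21×10⁻¹²)(1.63×10⁻¹⁰)/(0.213)⁴ = 1.371×10⁻⁸ N.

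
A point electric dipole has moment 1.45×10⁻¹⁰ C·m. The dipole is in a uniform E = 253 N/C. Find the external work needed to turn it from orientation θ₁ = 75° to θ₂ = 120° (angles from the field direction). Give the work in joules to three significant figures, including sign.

W ≈ 2.78×10⁻⁸ J

W_ext = ΔU = U(θ₂) − U(θ₁) = −pE cosθ₂ − (−pE cosθ₁) = pE(cosθ₁ − cosθ₂).
W = (1.45×10⁻¹⁰)(253)·(cos75° − cos120°) = (3.668×10⁻⁸)·(+0.7588) = 2.784×10⁻⁸ J.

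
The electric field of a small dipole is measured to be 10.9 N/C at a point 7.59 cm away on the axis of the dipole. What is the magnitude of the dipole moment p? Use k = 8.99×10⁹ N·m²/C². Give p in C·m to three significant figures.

On axis E = 2kp/r³, so p = Er³/(2k).
p = (10.9)·(0.0759)³ / (2·8.99×10⁹) = 2.651×10⁻¹³ C·m.

p ≈ 2.65×10⁻¹³ C·m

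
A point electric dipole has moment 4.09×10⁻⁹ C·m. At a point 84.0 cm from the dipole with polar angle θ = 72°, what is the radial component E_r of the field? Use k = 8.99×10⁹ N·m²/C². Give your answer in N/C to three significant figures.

For a dipole, E_r = (2kp cosθ)/r³.
kp/r³ = (8.99×10⁹)(4.09×10⁻⁹)/(0.840)³ = 62.04 N/C.
E_r = 2·62.04·cos72° = 38.34 N/C.

E_r ≈ 38.3 N/C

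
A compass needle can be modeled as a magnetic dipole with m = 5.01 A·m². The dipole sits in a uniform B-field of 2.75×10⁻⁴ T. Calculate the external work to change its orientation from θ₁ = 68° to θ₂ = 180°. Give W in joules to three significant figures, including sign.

W ≈ 0.00189 J

W_ext = ΔU = −mB cosθ₂ + mB cosθ₁ = mB(cosθ₁ − cosθ₂).
W = (5.01)(2.75×10⁻⁴)·(cos68° − cos180°) = (0.001378)·(+1.3746) = 0.001894 J.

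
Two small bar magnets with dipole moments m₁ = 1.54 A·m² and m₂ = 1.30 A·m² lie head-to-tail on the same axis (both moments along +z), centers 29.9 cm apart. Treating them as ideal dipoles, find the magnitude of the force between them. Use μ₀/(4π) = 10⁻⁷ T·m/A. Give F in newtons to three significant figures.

On-axis B of dipole 1: B = (μ₀/4π)·2m₁/r³. Force on dipole 2: F = m₂·dB/dr.
dB/dr = −(μ₀/4π)·6m₁/r⁴, so |F| = (μ₀/4π)·6m₁m₂/r⁴.
F = 6(10⁻⁷)(1.54)(1.30)/(0.299)⁴ = 1.503×10⁻⁴ N.

F ≈ 1.50×10⁻⁴ N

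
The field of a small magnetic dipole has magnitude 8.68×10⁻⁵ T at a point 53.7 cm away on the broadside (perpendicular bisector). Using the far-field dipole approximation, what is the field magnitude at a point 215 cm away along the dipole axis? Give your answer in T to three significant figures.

B ≈ 2.70×10⁻⁶ T

Dipole fields scale as 1/r³ in the far field.
The axial field is twice the equatorial field at the same r, so the geometry factor is 2/1.
B₂ = B₁ · (2/1) · (r₁/r₂)³ = 8.68×10⁻⁵ · 2 · (53.7/215)³.
(r₁/r₂)³ = (0.2498)³ = 0.01558.
B₂ ≈ 2.705×10⁻⁶ T.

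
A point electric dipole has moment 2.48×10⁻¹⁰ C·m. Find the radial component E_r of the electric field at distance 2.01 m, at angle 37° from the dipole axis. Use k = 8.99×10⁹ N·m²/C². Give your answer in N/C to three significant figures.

For a dipole, E_r = (2kp cosθ)/r³.
kp/r³ = (8.99×10⁹)(2.48×10⁻¹⁰)/(2.01)³ = 0.2746 N/C.
E_r = 2·0.2746·cos37° = 0.4385 N/C.

E_r ≈ 0.439 N/C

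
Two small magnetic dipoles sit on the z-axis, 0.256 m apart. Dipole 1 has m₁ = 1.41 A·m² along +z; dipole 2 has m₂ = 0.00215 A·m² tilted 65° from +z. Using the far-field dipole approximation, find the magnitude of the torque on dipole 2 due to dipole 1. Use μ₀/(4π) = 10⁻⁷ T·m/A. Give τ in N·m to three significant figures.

Dipole B is on the axis of dipole A, so B₁ there is axial: B₁ = (μ₀/4π)·2m₁/r³ along +z.
B₁ = 2(10⁻⁷)(1.41)/(0.256)³ = 1.681×10⁻⁵ T.
τ = m₂ B₁ sinθ.
τ = (0.00215)(1.681×10⁻⁵)·sin65° = 3.275×10⁻⁸ N·m.

τ ≈ 3.28×10⁻⁸ N·m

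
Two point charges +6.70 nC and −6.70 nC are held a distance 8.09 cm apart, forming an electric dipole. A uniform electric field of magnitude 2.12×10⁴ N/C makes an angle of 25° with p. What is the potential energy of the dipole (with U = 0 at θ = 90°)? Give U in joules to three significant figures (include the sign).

U ≈ -1.04×10⁻⁵ J

Dipole moment p = qd = (6.70×10⁻⁹ C)(0.0809 m) = 5.42×10⁻¹⁰ C·m.
U = −p·E = −pE cosθ.
U = −(5.42×10⁻¹⁰)(2.12×10⁴)·cos25° = -1.041×10⁻⁵ J.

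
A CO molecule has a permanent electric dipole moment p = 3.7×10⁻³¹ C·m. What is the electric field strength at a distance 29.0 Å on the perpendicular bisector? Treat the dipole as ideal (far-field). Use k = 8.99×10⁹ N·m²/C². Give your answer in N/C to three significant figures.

In the equatorial plane E = kp/r³.
E = (8.99×10⁹)(3.70×10⁻³¹) / (2.90×10⁻⁹)³ = 1.364×10⁵ N/C.

E ≈ 1.36×10⁵ N/C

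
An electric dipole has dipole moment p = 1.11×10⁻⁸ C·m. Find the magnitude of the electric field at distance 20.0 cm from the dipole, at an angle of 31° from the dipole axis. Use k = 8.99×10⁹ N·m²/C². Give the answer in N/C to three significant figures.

E ≈ 2.23×10⁴ N/C

At angle θ the dipole field magnitude is E = (kp/r³)·√(1 + 3cos²θ).
kp/r³ = (8.99×10⁹)(1.11×10⁻⁸) / (0.200)³ = 1.247×10⁴ N/C.
√(1 + 3cos²31°) = √(1 + 3·0.7347) = √3.2042 ≈ 1.7900.
E ≈ 1.247×10⁴ × 1.790 = 2.233×10⁴ N/C.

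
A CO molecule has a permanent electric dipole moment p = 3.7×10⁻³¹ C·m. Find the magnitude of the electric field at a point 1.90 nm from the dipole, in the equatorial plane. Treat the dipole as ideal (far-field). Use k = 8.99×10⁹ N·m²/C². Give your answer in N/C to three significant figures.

In the equatorial plane E = kp/r³.
E = (8.99×10⁹)(3.70×10⁻³¹) / (1.90×10⁻⁹)³ = 4.850×10⁵ N/C.

E ≈ 4.85×10⁵ N/C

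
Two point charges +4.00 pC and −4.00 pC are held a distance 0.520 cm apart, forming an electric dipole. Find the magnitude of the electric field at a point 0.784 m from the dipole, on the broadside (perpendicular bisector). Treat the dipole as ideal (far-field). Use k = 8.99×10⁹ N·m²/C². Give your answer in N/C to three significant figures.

Dipole moment p = qd = (4.00×10⁻¹² C)(0.00520 m) = 2.08×10⁻¹⁴ C·m.
On the perpendicular bisector E = kp/r³ (half the axial value at the same distance).
E = (8.99×10⁹)(2.08×10⁻¹⁴) / (0.784)³ = 3.880×10⁻⁴ N/C.

E ≈ 3.88×10⁻⁴ N/C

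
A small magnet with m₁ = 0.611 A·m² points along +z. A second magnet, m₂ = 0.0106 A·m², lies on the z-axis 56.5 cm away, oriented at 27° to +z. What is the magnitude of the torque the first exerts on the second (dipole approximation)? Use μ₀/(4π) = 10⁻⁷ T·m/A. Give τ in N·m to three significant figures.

Dipole B is on the axis of dipole A, so B₁ there is axial: B₁ = (μ₀/4π)·2m₁/r³ along +z.
B₁ = 2(10⁻⁷)(0.611)/(0.565)³ = 6.775×10⁻⁷ T.
τ = m₂ B₁ sinθ.
τ = (0.0106)(6.775×10⁻⁷)·sin27° = 3.260×10⁻⁹ N·m.

τ ≈ 3.26×10⁻⁹ N·m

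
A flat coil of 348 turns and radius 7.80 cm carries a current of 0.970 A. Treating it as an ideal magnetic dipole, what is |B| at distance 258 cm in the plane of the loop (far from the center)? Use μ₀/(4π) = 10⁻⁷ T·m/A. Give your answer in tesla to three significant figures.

m = NIA = NIπa² = 348·(0.970)·π·(0.0780)² = 6.452 A·m².
In the equatorial plane B = (μ₀/4π)·m/r³ (half the axial value).
B = (10⁻⁷)·(6.452) / (2.58)³ = 3.757×10⁻⁸ T.

B ≈ 3.76×10⁻⁸ T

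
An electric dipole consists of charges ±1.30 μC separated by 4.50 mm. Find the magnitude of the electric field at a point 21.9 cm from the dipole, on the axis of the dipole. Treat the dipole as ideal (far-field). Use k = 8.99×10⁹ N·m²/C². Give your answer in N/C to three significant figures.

Dipole moment p = qd = (1.30×10⁻⁶ C)(0.00450 m) = 5.85×10⁻⁹ C·m.
On the dipole axis E = 2kp/r³.
E = 2·(8.99×10⁹)(5.85×10⁻⁹) / (0.219)³ = 1.001×10⁴ N/C.

E ≈ 1.00×10⁴ N/C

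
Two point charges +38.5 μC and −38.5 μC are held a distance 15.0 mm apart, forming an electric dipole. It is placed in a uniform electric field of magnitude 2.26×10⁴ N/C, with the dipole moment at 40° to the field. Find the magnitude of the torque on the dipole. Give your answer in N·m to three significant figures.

τ ≈ 0.00839 N·m

Dipole moment p = qd = (3.85×10⁻⁵ C)(0.0150 m) = 5.775×10⁻⁷ C·m.
Torque on an electric dipole: τ = pE sinθ.
τ = (5.775×10⁻⁷)(2.26×10⁴)·sin40° = 0.008389 N·m.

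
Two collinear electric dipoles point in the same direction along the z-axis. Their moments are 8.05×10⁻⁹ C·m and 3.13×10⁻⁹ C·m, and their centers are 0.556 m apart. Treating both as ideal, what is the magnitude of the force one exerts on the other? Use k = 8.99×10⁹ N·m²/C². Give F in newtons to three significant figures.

F ≈ 1.42×10⁻⁵ N

On-axis field of dipole 1 at distance r: E = 2kp₁/r³. Force on dipole 2 is F = p₂·dE/dr (gradient along axis).
dE/dr = −6kp₁/r⁴, so |F| = 6kp₁p₂/r⁴ (attractive for aligned moments).
F = 6(8.99×10⁹)(8.05×10⁻⁹)(3.13×10⁻⁹)/(0.556)⁴ = 1.422×10⁻⁵ N.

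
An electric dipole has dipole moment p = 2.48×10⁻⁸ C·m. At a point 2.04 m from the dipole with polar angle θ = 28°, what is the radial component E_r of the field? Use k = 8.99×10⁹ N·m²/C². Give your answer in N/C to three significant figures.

For a dipole, E_r = (2kp cosθ)/r³.
kp/r³ = (8.99×10⁹)(2.48×10⁻⁸)/(2.04)³ = 26.26 N/C.
E_r = 2·26.26·cos28° = 46.38 N/C.

E_r ≈ 46.4 N/C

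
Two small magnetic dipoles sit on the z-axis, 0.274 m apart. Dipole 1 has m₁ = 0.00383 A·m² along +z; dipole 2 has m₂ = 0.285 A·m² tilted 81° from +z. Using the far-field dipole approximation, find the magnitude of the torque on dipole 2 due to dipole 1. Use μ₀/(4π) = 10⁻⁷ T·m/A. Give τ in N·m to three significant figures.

τ ≈ 1.05×10⁻⁸ N·m

Dipole B is on the axis of dipole A, so B₁ there is axial: B₁ = (μ₀/4π)·2m₁/r³ along +z.
B₁ = 2(10⁻⁷)(0.00383)/(0.274)³ = 3.724×10⁻⁸ T.
τ = m₂ B₁ sinθ.
τ = (0.285)(3.724×10⁻⁸)·sin81° = 1.048×10⁻⁸ N·m.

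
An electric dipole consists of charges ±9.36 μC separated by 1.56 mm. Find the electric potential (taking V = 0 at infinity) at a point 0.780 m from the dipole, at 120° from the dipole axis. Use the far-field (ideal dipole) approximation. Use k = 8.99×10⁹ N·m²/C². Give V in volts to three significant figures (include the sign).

V ≈ -108 V

Dipole moment p = qd = (9.36×10⁻⁶ C)(0.00156 m) = 1.46×10⁻⁸ C·m.
The dipole potential is V = kp cosθ / r².
V = (8.99×10⁹)(1.46×10⁻⁸)·cos120° / (0.780)² = -107.9 V.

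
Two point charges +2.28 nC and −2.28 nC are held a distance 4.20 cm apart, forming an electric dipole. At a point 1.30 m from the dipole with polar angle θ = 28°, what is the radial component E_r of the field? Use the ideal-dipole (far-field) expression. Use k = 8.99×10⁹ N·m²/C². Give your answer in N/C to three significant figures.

Dipole moment p = qd = (2.28×10⁻⁹ C)(0.0420 m) = 9.576×10⁻¹¹ C·m.
For a dipole, E_r = (2kp cosθ)/r³.
kp/r³ = (8.99×10⁹)(9.576×10⁻¹¹)/(1.30)³ = 0.3918 N/C.
E_r = 2·0.3918·cos28° = 0.6920 N/C.

E_r ≈ 0.692 N/C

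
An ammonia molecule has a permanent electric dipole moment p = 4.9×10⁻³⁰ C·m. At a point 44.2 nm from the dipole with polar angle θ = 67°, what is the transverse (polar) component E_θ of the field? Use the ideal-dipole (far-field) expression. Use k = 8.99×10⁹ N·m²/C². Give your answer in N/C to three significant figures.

For a dipole, E_θ = (kp sinθ)/r³.
kp/r³ = (8.99×10⁹)(4.90×10⁻³⁰)/(4.42×10⁻⁸)³ = 510.1 N/C.
E_θ = 510.1·sin67° = 469.6 N/C.

E_θ ≈ 470 N/C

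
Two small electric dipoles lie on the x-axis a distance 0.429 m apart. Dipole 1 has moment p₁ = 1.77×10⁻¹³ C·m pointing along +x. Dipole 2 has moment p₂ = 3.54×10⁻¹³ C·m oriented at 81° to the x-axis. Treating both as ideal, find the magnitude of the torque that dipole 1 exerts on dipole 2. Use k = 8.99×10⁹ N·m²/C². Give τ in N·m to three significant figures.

The second dipole sits on the axis of the first, so the field there is axial: E₁ = 2kp₁/r³ along +x.
E₁ = 2(8.99×10⁹)(1.77×10⁻¹³)/(0.429)³ = 0.04031 N/C.
Torque on the second dipole: τ = p₂ E₁ sinθ.
τ = (3.54×10⁻¹³)(0.04031)·sin81° = 1.409×10⁻¹⁴ N·m.

τ ≈ 1.41×10⁻¹⁴ N·m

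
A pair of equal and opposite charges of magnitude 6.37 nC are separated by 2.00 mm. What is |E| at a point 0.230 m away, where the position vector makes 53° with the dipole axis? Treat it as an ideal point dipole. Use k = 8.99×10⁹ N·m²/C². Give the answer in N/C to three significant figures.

Dipole moment p = qd = (6.37×10⁻⁹ C)(0.00200 m) = 1.274×10⁻¹¹ C·m.
At angle θ the dipole field magnitude is E = (kp/r³)·√(1 + 3cos²θ).
kp/r³ = (8.99×10⁹)(1.274×10⁻¹¹) / (0.230)³ = 9.413 N/C.
√(1 + 3cos²53°) = √(1 + 3·0.3622) = √2.0865 ≈ 1.4445.
E ≈ 9.413 × 1.444 = 13.60 N/C.

E ≈ 13.6 N/C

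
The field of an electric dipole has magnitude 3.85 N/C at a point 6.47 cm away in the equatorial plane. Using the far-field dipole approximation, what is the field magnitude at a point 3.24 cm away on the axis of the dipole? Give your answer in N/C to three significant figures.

E ≈ 61.3 N/C

Dipole fields scale as 1/r³ in the far field.
The axial field is twice the equatorial field at the same r, so the geometry factor is 2/1.
E₂ = E₁ · (2/1) · (r₁/r₂)³ = 3.85 · 2 · (6.47/3.24)³.
(r₁/r₂)³ = (1.997)³ = 7.963.
E₂ ≈ 61.32 N/C.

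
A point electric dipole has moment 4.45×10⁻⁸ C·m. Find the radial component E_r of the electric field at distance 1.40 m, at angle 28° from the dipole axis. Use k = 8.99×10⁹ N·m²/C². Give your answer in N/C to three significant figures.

E_r ≈ 257 N/C

For a dipole, E_r = (2kp cosθ)/r³.
kp/r³ = (8.99×10⁹)(4.45×10⁻⁸)/(1.40)³ = 145.8 N/C.
E_r = 2·145.8·cos28° = 257.5 N/C.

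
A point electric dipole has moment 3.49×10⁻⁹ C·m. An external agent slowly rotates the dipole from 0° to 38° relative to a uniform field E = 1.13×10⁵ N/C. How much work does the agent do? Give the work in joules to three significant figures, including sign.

W ≈ 8.36×10⁻⁵ J

W_ext = ΔU = U(θ₂) − U(θ₁) = −pE cosθ₂ − (−pE cosθ₁) = pE(cosθ₁ − cosθ₂).
W = (3.49×10⁻⁹)(1.13×10⁵)·(cos0° − cos38°) = (3.944×10⁻⁴)·(+0.2120) = 8.360×10⁻⁵ J.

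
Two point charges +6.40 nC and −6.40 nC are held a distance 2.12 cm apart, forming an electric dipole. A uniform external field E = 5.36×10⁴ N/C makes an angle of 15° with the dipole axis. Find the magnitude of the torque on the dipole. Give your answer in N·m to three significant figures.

τ ≈ 1.88×10⁻⁶ N·m

Dipole moment p = qd = (6.40×10⁻⁹ C)(0.0212 m) = 1.357×10⁻¹⁰ C·m.
Torque on an electric dipole: τ = pE sinθ.
τ = (1.357×10⁻¹⁰)(5.36×10⁴)·sin15° = 1.883×10⁻⁶ N·m.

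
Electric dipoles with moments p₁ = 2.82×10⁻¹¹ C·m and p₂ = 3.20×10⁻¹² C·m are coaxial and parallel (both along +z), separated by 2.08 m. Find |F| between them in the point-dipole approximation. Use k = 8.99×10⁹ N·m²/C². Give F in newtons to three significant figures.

On-axis field of dipole 1 at distance r: E = 2kp₁/r³. Force on dipole 2 is F = p₂·dE/dr (gradient along axis).
dE/dr = −6kp₁/r⁴, so |F| = 6kp₁p₂/r⁴ (attractive for aligned moments).
F = 6(8.99×10⁹)(2.82×10⁻¹¹)(3.20×10⁻¹²)/(2.08)⁴ = 2.600×10⁻¹³ N.

F ≈ 2.60×10⁻¹³ N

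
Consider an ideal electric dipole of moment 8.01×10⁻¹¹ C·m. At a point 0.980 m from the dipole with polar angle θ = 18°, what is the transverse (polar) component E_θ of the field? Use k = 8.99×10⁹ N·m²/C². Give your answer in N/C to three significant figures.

For a dipole, E_θ = (kp sinθ)/r³.
kp/r³ = (8.99×10⁹)(8.01×10⁻¹¹)/(0.980)³ = 0.7651 N/C.
E_θ = 0.7651·sin18° = 0.2364 N/C.

E_θ ≈ 0.236 N/C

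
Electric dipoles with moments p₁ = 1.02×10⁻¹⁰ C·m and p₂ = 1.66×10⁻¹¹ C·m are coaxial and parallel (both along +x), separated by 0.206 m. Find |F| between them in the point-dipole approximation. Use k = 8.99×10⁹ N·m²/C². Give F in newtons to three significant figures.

On-axis field of dipole 1 at distance r: E = 2kp₁/r³. Force on dipole 2 is F = p₂·dE/dr (gradient along axis).
dE/dr = −6kp₁/r⁴, so |F| = 6kp₁p₂/r⁴ (attractive for aligned moments).
F = 6(8.99×10⁹)(1.02×10⁻¹⁰)(1.66×10⁻¹¹)/(0.206)⁴ = 5.072×10⁻⁸ N.

F ≈ 5.07×10⁻⁸ N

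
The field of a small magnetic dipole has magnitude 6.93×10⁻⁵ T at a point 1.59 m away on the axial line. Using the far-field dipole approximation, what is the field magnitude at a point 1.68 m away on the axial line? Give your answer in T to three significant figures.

B ≈ 5.87×10⁻⁵ T

Dipole fields scale as 1/r³ in the far field; the geometry is the same at both points.
B₂ = B₁ · (r₁/r₂)³ = 6.93×10⁻⁵ · (1.59/1.68)³.
(r₁/r₂)³ = (0.9464)³ = 0.8477.
B₂ ≈ 5.875×10⁻⁵ T.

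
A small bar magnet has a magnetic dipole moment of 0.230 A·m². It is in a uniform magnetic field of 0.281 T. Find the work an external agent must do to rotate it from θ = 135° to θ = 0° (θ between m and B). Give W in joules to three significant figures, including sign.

W_ext = ΔU = −mB cosθ₂ + mB cosθ₁ = mB(cosθ₁ − cosθ₂).
W = (0.230)(0.281)·(cos135° − cos0°) = (0.06463)·(-1.7071) = -0.1103 J.

W ≈ -0.110 J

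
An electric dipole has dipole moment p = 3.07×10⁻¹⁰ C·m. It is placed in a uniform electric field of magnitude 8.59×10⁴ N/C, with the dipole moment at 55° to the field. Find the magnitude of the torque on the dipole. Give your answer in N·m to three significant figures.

Torque on an electric dipole: τ = pE sinθ.
τ = (3.07×10⁻¹⁰)(8.59×10⁴)·sin55° = 2.160×10⁻⁵ N·m.

τ ≈ 2.16×10⁻⁵ N·m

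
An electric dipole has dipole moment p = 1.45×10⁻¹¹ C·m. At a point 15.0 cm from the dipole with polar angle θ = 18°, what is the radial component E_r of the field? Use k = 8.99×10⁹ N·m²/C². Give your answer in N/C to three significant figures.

E_r ≈ 73.5 N/C

For a dipole, E_r = (2kp cosθ)/r³.
kp/r³ = (8.99×10⁹)(1.45×10⁻¹¹)/(0.150)³ = 38.62 N/C.
E_r = 2·38.62·cos18° = 73.47 N/C.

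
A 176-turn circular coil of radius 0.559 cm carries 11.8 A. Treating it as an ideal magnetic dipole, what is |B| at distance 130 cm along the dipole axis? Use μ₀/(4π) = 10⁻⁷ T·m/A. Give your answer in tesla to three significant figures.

B ≈ 1.86×10⁻⁸ T

m = NIA = NIπa² = 176·(11.8)·π·(0.00559)² = 0.2039 A·m².
On axis B = (μ₀/4π)·2m/r³.
B = 2·(10⁻⁷)·(0.2039) / (1.30)³ = 1.856×10⁻⁸ T.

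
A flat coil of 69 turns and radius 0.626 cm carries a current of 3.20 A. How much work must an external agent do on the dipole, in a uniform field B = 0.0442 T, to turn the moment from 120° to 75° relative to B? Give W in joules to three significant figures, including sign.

W ≈ -9.12×10⁻⁴ J

m = NIA = NIπa² = 69·(3.20)·π·(0.00626)² = 0.02718 A·m².
W_ext = ΔU = −mB cosθ₂ + mB cosθ₁ = mB(cosθ₁ − cosθ₂).
W = (0.02718)(0.0442)·(cos120° − cos75°) = (0.001201)·(-0.7588) = -9.116×10⁻⁴ J.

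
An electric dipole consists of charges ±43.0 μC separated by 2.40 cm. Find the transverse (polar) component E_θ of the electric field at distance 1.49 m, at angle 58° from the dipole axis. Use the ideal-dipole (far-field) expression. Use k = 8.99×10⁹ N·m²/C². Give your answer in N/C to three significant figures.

E_θ ≈ 2380 N/C

Dipole moment p = qd = (4.30×10⁻⁵ C)(0.0240 m) = 1.032×10⁻⁶ C·m.
For a dipole, E_θ = (kp sinθ)/r³.
kp/r³ = (8.99×10⁹)(1.032×10⁻⁶)/(1.49)³ = 2805 N/C.
E_θ = 2805·sin58° = 2378 N/C.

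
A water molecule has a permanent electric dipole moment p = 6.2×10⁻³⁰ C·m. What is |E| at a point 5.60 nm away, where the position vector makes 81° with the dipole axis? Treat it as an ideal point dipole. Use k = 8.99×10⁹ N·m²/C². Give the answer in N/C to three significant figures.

At angle θ the dipole field magnitude is E = (kp/r³)·√(1 + 3cos²θ).
kp/r³ = (8.99×10⁹)(6.20×10⁻³⁰) / (5.60×10⁻⁹)³ = 3.174×10⁵ N/C.
√(1 + 3cos²81°) = √(1 + 3·0.0245) = √1.0734 ≈ 1.0361.
E ≈ 3.174×10⁵ × 1.036 = 3.288×10⁵ N/C.

E ≈ 3.29×10⁵ N/C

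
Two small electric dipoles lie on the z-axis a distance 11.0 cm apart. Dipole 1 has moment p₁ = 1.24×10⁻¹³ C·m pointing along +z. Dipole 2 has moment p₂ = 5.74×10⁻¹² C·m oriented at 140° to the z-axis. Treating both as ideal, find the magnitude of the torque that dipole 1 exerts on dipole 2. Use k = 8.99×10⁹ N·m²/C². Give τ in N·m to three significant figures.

The second dipole sits on the axis of the first, so the field there is axial: E₁ = 2kp₁/r³ along +z.
E₁ = 2(8.99×10⁹)(1.24×10⁻¹³)/(0.110)³ = 1.675 N/C.
Torque on the second dipole: τ = p₂ E₁ sinθ.
τ = (5.74×10⁻¹²)(1.675)·sin140° = 6.180×10⁻¹² N·m.

τ ≈ 6.18×10⁻¹² N·m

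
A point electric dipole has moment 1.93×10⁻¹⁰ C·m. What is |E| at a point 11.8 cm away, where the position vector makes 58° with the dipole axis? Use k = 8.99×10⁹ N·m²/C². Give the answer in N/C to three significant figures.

E ≈ 1430 N/C

At angle θ the dipole field magnitude is E = (kp/r³)·√(1 + 3cos²θ).
kp/r³ = (8.99×10⁹)(1.93×10⁻¹⁰) / (0.118)³ = 1056 N/C.
√(1 + 3cos²58°) = √(1 + 3·0.2808) = √1.8424 ≈ 1.3574.
E ≈ 1056 × 1.357 = 1433 N/C.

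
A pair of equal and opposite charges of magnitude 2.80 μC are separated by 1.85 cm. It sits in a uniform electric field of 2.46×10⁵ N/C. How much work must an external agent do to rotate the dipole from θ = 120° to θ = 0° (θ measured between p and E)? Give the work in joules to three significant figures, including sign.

Dipole moment p = qd = (2.80×10⁻⁶ C)(0.0185 m) = 5.18×10⁻⁸ C·m.
W_ext = ΔU = U(θ₂) − U(θ₁) = −pE cosθ₂ − (−pE cosθ₁) = pE(cosθ₁ − cosθ₂).
W = (5.18×10⁻⁸)(2.46×10⁵)·(cos120° − cos0°) = (0.01274)·(-1.5000) = -0.01911 J.

W ≈ -0.0191 J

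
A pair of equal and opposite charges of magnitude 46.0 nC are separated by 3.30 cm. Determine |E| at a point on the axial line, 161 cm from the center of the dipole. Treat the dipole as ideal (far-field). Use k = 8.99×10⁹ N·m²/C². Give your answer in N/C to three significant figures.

E ≈ 6.54 N/C

Dipole moment p = qd = (4.60×10⁻⁸ C)(0.0330 m) = 1.518×10⁻⁹ C·m.
On the dipole axis E = 2kp/r³.
E = 2·(8.99×10⁹)(1.518×10⁻⁹) / (1.61)³ = 6.540 N/C.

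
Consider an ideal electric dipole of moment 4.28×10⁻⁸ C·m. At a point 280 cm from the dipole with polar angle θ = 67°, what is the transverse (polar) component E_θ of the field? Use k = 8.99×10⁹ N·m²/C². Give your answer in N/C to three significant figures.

E_θ ≈ 16.1 N/C

For a dipole, E_θ = (kp sinθ)/r³.
kp/r³ = (8.99×10⁹)(4.28×10⁻⁸)/(2.80)³ = 17.53 N/C.
E_θ = 17.53·sin67° = 16.13 N/C.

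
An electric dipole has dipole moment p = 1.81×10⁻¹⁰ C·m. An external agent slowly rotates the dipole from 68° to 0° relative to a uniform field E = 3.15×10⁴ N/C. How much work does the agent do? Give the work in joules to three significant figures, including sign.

W_ext = ΔU = U(θ₂) − U(θ₁) = −pE cosθ₂ − (−pE cosθ₁) = pE(cosθ₁ − cosθ₂).
W = (1.81×10⁻¹⁰)(3.15×10⁴)·(cos68° − cos0°) = (5.701×10⁻⁶)·(-0.6254) = -3.566×10⁻⁶ J.

W ≈ -3.57×10⁻⁶ J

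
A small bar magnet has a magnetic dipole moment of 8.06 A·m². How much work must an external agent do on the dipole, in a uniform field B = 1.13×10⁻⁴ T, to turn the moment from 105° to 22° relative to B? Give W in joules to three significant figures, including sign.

W_ext = ΔU = −mB cosθ₂ + mB cosθ₁ = mB(cosθ₁ − cosθ₂).
W = (8.06)(1.13×10⁻⁴)·(cos105° − cos22°) = (9.108×10⁻⁴)·(-1.1860) = -0.001080 J.

W ≈ -0.00108 J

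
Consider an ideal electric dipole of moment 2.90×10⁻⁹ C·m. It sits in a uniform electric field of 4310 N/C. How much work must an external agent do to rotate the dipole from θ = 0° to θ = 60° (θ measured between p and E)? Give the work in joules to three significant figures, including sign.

W_ext = ΔU = U(θ₂) − U(θ₁) = −pE cosθ₂ − (−pE cosθ₁) = pE(cosθ₁ − cosθ₂).
W = (2.90×10⁻⁹)(4310)·(cos0° − cos60°) = (1.250×10⁻⁵)·(+0.5000) = 6.249×10⁻⁶ J.

W ≈ 6.25×10⁻⁶ J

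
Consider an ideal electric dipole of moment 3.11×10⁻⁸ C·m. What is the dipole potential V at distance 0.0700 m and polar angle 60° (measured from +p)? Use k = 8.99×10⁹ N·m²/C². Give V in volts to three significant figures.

V ≈ 2.85×10⁴ V

The dipole potential is V = kp cosθ / r².
V = (8.99×10⁹)(3.11×10⁻⁸)·cos60° / (0.0700)² = 2.853×10⁴ V.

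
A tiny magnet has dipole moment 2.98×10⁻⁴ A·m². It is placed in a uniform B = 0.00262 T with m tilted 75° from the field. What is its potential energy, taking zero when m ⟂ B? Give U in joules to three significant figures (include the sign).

U ≈ -2.02×10⁻⁷ J

U = −m·B = −mB cosθ.
U = −(2.98×10⁻⁴)(0.00262)·cos75° = -2.021×10⁻⁷ J.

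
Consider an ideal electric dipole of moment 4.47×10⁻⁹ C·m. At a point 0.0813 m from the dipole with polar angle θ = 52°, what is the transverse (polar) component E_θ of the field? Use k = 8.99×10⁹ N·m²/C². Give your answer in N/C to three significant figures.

For a dipole, E_θ = (kp sinθ)/r³.
kp/r³ = (8.99×10⁹)(4.47×10⁻⁹)/(0.0813)³ = 7.478×10⁴ N/C.
E_θ = 7.478×10⁴·sin52° = 5.893×10⁴ N/C.

E_θ ≈ 5.89×10⁴ N/C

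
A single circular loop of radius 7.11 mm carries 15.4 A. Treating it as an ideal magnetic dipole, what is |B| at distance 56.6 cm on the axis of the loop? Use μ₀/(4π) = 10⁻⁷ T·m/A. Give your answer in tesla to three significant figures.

B ≈ 2.70×10⁻⁹ T

Magnetic moment m = IA = Iπa² = (15.4)·π·(0.00711)² = 0.002446 A·m².
On axis B = (μ₀/4π)·2m/r³.
B = 2·(10⁻⁷)·(0.002446) / (0.566)³ = 2.698×10⁻⁹ T.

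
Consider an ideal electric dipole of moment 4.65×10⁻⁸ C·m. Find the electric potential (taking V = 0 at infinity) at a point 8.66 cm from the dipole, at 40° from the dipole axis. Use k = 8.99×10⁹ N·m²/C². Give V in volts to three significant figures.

The dipole potential is V = kp cosθ / r².
V = (8.99×10⁹)(4.65×10⁻⁸)·cos40° / (0.0866)² = 4.270×10⁴ V.

V ≈ 4.27×10⁴ V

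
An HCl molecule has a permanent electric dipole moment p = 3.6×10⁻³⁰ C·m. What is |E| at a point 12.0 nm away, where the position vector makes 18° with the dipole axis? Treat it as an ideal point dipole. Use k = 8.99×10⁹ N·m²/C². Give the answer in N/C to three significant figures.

E ≈ 3.61×10⁴ N/C

At angle θ the dipole field magnitude is E = (kp/r³)·√(1 + 3cos²θ).
kp/r³ = (8.99×10⁹)(3.60×10⁻³⁰) / (1.20×10⁻⁸)³ = 1.873×10⁴ N/C.
√(1 + 3cos²18°) = √(1 + 3·0.9045) = √3.7135 ≈ 1.9271.
E ≈ 1.873×10⁴ × 1.927 = 3.609×10⁴ N/C.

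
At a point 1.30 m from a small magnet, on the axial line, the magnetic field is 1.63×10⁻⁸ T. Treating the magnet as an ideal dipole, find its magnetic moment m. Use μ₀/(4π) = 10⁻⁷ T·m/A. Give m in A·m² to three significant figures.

m ≈ 0.179 A·m²

On axis B = (μ₀/4π)·2m/r³, so m = Br³·4π/(μ₀·2).
m = (1.63×10⁻⁸)·(1.30)³ / (2·10⁻⁷) = 0.1791 A·m².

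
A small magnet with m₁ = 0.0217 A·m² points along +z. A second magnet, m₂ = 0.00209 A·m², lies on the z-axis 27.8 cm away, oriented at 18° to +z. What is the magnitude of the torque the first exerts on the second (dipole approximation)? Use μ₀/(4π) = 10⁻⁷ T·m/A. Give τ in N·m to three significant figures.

τ ≈ 1.30×10⁻¹⁰ N·m

Dipole B is on the axis of dipole A, so B₁ there is axial: B₁ = (μ₀/4π)·2m₁/r³ along +z.
B₁ = 2(10⁻⁷)(0.0217)/(0.278)³ = 2.020×10⁻⁷ T.
τ = m₂ B₁ sinθ.
τ = (0.00209)(2.020×10⁻⁷)·sin18° = 1.305×10⁻¹⁰ N·m.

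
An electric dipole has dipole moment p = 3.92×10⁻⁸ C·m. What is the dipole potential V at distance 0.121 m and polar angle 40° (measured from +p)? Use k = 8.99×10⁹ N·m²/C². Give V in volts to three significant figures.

V ≈ 1.84×10⁴ V

The dipole potential is V = kp cosθ / r².
V = (8.99×10⁹)(3.92×10⁻⁸)·cos40° / (0.121)² = 1.844×10⁴ V.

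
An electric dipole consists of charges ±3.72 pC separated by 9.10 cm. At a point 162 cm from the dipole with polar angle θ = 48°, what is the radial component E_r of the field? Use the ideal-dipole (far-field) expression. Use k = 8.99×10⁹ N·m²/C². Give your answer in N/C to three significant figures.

E_r ≈ 9.58×10⁻⁴ N/C

Dipole moment p = qd = (3.72×10⁻¹² C)(0.0910 m) = 3.385×10⁻¹³ C·m.
For a dipole, E_r = (2kp cosθ)/r³.
kp/r³ = (8.99×10⁹)(3.385×10⁻¹³)/(1.62)³ = 7.158×10⁻⁴ N/C.
E_r = 2·7.158×10⁻⁴·cos48° = 9.579×10⁻⁴ N/C.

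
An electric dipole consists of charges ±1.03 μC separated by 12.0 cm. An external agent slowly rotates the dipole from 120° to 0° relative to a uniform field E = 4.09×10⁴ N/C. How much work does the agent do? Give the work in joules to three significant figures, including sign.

W ≈ -0.00758 J

Dipole moment p = qd = (1.03×10⁻⁶ C)(0.120 m) = 1.236×10⁻⁷ C·m.
W_ext = ΔU = U(θ₂) − U(θ₁) = −pE cosθ₂ − (−pE cosθ₁) = pE(cosθ₁ − cosθ₂).
W = (1.236×10⁻⁷)(4.09×10⁴)·(cos120° − cos0°) = (0.005055)·(-1.5000) = -0.007583 J.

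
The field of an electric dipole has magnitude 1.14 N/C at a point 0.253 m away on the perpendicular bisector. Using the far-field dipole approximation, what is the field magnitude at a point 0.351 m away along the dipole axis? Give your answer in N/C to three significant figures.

E ≈ 0.854 N/C

Dipole fields scale as 1/r³ in the far field.
The axial field is twice the equatorial field at the same r, so the geometry factor is 2/1.
E₂ = E₁ · (2/1) · (r₁/r₂)³ = 1.14 · 2 · (0.253/0.351)³.
(r₁/r₂)³ = (0.7208)³ = 0.3745.
E₂ ≈ 0.8538 N/C.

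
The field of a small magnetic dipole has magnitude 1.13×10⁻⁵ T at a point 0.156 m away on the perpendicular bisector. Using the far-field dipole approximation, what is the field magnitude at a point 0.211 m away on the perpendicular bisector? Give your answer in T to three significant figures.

Dipole fields scale as 1/r³ in the far field; the geometry is the same at both points.
B₂ = B₁ · (r₁/r₂)³ = 1.13×10⁻⁵ · (0.156/0.211)³.
(r₁/r₂)³ = (0.7393)³ = 0.4041.
B₂ ≈ 4.567×10⁻⁶ T.

B ≈ 4.57×10⁻⁶ T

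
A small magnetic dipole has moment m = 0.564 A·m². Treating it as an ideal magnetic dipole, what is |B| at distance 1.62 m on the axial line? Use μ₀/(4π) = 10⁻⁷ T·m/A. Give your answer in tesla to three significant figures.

B ≈ 2.65×10⁻⁸ T

On axis B = (μ₀/4π)·2m/r³.
B = 2·(10⁻⁷)·(0.564) / (1.62)³ = 2.653×10⁻⁸ T.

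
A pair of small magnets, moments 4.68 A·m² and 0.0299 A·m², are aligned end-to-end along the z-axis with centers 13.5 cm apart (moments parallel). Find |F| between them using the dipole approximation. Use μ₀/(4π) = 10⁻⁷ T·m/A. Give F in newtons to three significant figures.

F ≈ 2.53×10⁻⁴ N

On-axis B of dipole 1: B = (μ₀/4π)·2m₁/r³. Force on dipole 2: F = m₂·dB/dr.
dB/dr = −(μ₀/4π)·6m₁/r⁴, so |F| = (μ₀/4π)·6m₁m₂/r⁴.
F = 6(10⁻⁷)(4.68)(0.0299)/(0.135)⁴ = 2.528×10⁻⁴ N.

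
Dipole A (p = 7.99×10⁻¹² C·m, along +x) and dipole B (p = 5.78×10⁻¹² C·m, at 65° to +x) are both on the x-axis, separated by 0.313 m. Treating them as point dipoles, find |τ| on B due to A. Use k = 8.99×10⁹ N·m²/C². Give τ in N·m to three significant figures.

τ ≈ 2.45×10⁻¹¹ N·m

The second dipole sits on the axis of the first, so the field there is axial: E₁ = 2kp₁/r³ along +x.
E₁ = 2(8.99×10⁹)(7.99×10⁻¹²)/(0.313)³ = 4.685 N/C.
Torque on the second dipole: τ = p₂ E₁ sinθ.
τ = (5.78×10⁻¹²)(4.685)·sin65° = 2.454×10⁻¹¹ N·m.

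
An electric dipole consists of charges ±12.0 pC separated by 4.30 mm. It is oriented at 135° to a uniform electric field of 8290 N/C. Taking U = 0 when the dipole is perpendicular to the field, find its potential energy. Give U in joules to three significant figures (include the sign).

Dipole moment p = qd = (1.20×10⁻¹¹ C)(0.00430 m) = 5.16×10⁻¹⁴ C·m.
U = −p·E = −pE cosθ.
U = −(5.16×10⁻¹⁴)(8290)·cos135° = 3.025×10⁻¹⁰ J.

U ≈ 3.02×10⁻¹⁰ J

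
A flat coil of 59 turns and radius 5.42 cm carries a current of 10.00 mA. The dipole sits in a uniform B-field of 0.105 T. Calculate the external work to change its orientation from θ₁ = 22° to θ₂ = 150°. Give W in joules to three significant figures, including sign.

W ≈ 0.00103 J

m = NIA = NIπa² = 59·(0.0100)·π·(0.0542)² = 0.005445 A·m².
W_ext = ΔU = −mB cosθ₂ + mB cosθ₁ = mB(cosθ₁ − cosθ₂).
W = (0.005445)(0.105)·(cos22° − cos150°) = (5.717×10⁻⁴)·(+1.7932) = 0.001025 J.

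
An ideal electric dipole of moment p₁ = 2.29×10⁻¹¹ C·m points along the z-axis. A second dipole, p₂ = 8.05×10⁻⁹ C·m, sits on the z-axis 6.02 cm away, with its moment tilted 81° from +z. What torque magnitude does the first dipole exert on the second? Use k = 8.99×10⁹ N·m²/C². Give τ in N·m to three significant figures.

The second dipole sits on the axis of the first, so the field there is axial: E₁ = 2kp₁/r³ along +z.
E₁ = 2(8.99×10⁹)(2.29×10⁻¹¹)/(0.0602)³ = 1887 N/C.
Torque on the second dipole: τ = p₂ E₁ sinθ.
τ = (8.05×10⁻⁹)(1887)·sin81° = 1.501×10⁻⁵ N·m.

τ ≈ 1.50×10⁻⁵ N·m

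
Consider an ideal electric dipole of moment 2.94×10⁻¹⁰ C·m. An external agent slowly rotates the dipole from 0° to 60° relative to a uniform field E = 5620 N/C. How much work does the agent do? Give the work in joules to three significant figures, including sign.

W_ext = ΔU = U(θ₂) − U(θ₁) = −pE cosθ₂ − (−pE cosθ₁) = pE(cosθ₁ − cosθ₂).
W = (2.94×10⁻¹⁰)(5620)·(cos0° − cos60°) = (1.652×10⁻⁶)·(+0.5000) = 8.261×10⁻⁷ J.

W ≈ 8.26×10⁻⁷ J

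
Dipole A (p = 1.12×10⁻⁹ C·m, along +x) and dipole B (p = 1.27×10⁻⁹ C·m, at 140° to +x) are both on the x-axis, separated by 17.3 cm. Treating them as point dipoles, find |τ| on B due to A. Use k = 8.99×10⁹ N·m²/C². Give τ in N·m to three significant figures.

τ ≈ 3.17×10⁻⁶ N·m

The second dipole sits on the axis of the first, so the field there is axial: E₁ = 2kp₁/r³ along +x.
E₁ = 2(8.99×10⁹)(1.12×10⁻⁹)/(0.173)³ = 3889 N/C.
Torque on the second dipole: τ = p₂ E₁ sinθ.
τ = (1.27×10⁻⁹)(3889)·sin140° = 3.175×10⁻⁶ N·m.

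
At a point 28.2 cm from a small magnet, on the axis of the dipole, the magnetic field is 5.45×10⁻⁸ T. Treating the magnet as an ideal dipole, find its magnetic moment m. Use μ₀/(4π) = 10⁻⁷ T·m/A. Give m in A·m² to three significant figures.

On axis B = (μ₀/4π)·2m/r³, so m = Br³·4π/(μ₀·2).
m = (5.45×10⁻⁸)·(0.282)³ / (2·10⁻⁷) = 0.006111 A·m².

m ≈ 0.00611 A·m²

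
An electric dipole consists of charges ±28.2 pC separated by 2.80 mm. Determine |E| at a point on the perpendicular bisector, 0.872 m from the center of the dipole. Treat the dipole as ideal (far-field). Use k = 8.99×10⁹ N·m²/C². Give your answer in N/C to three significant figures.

E ≈ 0.00107 N/C

Dipole moment p = qd = (2.82×10⁻¹¹ C)(0.00280 m) = 7.896×10⁻¹⁴ C·m.
In the equatorial plane E = kp/r³.
E = (8.99×10⁹)(7.896×10⁻¹⁴) / (0.872)³ = 0.001071 N/C.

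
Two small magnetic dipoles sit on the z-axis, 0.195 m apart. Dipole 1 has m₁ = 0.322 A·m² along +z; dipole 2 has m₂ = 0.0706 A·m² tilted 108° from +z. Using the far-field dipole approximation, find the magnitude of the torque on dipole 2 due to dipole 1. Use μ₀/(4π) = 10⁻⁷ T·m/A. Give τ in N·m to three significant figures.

τ ≈ 5.83×10⁻⁷ N·m

Dipole B is on the axis of dipole A, so B₁ there is axial: B₁ = (μ₀/4π)·2m₁/r³ along +z.
B₁ = 2(10⁻⁷)(0.322)/(0.195)³ = 8.685×10⁻⁶ T.
τ = m₂ B₁ sinθ.
τ = (0.0706)(8.685×10⁻⁶)·sin108° = 5.832×10⁻⁷ N·m.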